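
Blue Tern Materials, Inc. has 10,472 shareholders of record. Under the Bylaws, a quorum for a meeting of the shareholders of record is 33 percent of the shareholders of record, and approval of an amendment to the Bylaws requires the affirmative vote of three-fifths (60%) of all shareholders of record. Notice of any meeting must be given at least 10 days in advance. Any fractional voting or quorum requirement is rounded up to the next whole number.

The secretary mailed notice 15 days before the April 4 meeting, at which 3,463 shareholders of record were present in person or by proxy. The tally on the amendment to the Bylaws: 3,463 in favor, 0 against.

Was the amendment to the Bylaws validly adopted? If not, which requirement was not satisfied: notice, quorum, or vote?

Invalid — vote requirement not satisfied.

Notice: 15 days given; 10 required. Satisfied.
Quorum: 33% of 10,472 = 3,455.76, rounded up to 3,456; 3,463 present. Satisfied.
Vote: requires three-fifths of all shareholders of record (10,472); 3/5 of 10472 = 6283.20, rounded up to 6284, so 6,284 needed; 3,463 in favor. Not satisfied.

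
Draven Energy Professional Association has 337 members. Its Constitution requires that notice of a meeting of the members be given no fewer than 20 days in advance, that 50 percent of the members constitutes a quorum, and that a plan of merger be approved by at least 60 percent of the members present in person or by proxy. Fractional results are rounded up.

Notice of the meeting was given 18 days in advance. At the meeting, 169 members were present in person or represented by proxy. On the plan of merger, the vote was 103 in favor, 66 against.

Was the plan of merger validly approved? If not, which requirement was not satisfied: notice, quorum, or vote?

Invalid — notice requirement not satisfied.

Notice: 18 days given; 20 required. Not satisfied.
Quorum: 50% of 337 = 168.50, rounded up to 169; 169 present. Satisfied.
Vote: requires three-fifths of those present (169); 3/5 of 169 = 101.40, rounded up to 102, so 102 needed; 103 in favor. Satisfied.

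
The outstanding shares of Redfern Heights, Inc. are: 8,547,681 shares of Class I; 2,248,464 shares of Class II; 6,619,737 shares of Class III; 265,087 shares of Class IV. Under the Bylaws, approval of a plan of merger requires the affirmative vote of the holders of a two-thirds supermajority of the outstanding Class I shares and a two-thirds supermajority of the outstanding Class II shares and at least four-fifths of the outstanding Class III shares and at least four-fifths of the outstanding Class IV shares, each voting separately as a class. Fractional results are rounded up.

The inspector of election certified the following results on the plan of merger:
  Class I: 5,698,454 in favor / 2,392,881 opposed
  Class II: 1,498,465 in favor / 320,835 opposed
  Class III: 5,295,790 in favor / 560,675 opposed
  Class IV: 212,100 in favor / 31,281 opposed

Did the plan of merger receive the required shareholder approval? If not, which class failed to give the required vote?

Class I: 2/3 of 8547681 = 5698454; 5,698,454 required, 5,698,454 in favor — approved.
Class II: 2/3 of 2248464 = 1498976; 1,498,976 required, 1,498,465 in favor — not approved.
Class III: 4/5 of 6619737 = 5295789.60, rounded up to 5295790; 5,295,790 required, 5,295,790 in favor — approved.
Class IV: 4/5 of 265087 = 212069.60, rounded up to 212070; 212,070 required, 212,100 in favor — approved.

Not approved — the Class II shares did not give the required vote.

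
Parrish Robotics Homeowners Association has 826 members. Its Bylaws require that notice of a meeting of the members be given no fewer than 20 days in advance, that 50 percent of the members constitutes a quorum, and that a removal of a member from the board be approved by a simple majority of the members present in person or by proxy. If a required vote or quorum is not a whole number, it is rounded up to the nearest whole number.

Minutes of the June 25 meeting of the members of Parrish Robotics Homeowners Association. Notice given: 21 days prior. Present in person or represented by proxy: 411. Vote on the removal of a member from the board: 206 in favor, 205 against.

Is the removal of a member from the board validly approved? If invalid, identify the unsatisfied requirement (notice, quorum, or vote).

Invalid — quorum requirement not satisfied.

Notice: 21 days given; 20 required. Satisfied.
Quorum: 50% of 826 = 413; 411 present. Not satisfied.
Vote: requires a majority of those present (411); a majority of 411 is 206, so 206 needed; 206 in favor. Satisfied.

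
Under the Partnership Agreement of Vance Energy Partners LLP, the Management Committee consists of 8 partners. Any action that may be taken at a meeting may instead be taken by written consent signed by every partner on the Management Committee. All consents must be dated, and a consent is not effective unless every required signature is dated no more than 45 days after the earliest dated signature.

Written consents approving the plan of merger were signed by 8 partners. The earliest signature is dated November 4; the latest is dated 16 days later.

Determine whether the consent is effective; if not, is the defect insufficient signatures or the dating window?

Effective — both the signature and dating-window requirements are satisfied.

Signatures required: all of 8 — unanimous means all 8, so 8 needed; 8 signed. Sufficient.
Dating window: the latest signature is 16 days after the earliest; the limit is 45 days. Within the window.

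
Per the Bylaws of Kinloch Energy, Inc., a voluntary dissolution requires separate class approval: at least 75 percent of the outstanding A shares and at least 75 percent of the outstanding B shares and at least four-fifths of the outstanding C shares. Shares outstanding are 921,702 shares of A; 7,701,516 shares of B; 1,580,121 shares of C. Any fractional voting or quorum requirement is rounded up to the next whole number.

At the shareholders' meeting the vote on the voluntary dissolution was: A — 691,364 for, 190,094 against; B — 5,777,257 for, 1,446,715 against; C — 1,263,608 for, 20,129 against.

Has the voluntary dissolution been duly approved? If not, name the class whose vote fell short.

Not approved — the C shares did not give the required vote.

A: 3/4 of 921702 = 691276.50, rounded up to 691277; 691,277 required, 691,364 in favor — approved.
B: 3/4 of 7701516 = 5776137; 5,776,137 required, 5,777,257 in favor — approved.
C: 4/5 of 1580121 = 1264096.80, rounded up to 1264097; 1,264,097 required, 1,263,608 in favor — not approved.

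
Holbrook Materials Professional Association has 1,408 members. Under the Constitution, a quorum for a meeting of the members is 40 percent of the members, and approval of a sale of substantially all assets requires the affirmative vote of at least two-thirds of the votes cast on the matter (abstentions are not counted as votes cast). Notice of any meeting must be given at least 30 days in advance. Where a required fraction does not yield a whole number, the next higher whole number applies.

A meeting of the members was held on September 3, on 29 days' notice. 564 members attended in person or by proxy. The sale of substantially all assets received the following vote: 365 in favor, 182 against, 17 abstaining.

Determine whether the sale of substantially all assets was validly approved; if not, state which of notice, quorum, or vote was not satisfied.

Notice: 29 days given; 30 required. Not satisfied.
Quorum: 40% of 1,408 = 563.20, rounded up to 564; 564 present. Satisfied.
Vote: requires two-thirds of the votes cast (564 − 17 abstaining = 547); 2/3 of 547 = 364.67, rounded up to 365, so 365 needed; 365 in favor. Satisfied.

Invalid — notice requirement not satisfied.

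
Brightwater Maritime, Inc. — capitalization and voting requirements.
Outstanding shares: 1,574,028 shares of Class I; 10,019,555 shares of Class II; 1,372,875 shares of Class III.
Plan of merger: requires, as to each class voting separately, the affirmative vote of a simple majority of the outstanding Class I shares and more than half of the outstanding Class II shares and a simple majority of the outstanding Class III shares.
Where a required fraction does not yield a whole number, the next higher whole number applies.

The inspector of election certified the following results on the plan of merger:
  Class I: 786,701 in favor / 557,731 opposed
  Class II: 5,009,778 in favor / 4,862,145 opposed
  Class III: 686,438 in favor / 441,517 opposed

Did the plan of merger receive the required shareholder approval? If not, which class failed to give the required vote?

Class I: a majority of 1574028 is 787015; 787,015 required, 786,701 in favor — not approved.
Class II: a majority of 10019555 is 5009778; 5,009,778 required, 5,009,778 in favor — approved.
Class III: a majority of 1372875 is 686438; 686,438 required, 686,438 in favor — approved.

Not approved — the Class I shares did not give the required vote.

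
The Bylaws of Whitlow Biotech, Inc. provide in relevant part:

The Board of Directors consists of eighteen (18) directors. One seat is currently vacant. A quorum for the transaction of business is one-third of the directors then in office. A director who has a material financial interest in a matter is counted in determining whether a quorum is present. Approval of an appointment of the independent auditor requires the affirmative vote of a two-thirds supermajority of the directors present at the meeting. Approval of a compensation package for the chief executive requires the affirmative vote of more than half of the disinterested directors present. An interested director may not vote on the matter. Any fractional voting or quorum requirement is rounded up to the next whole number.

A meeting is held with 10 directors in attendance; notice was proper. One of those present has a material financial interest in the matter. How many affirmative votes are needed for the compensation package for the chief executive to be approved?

The compensation package for the chief executive requires a majority of the disinterested directors present (10 − 1 = 9).
A majority of 9 is 5.

5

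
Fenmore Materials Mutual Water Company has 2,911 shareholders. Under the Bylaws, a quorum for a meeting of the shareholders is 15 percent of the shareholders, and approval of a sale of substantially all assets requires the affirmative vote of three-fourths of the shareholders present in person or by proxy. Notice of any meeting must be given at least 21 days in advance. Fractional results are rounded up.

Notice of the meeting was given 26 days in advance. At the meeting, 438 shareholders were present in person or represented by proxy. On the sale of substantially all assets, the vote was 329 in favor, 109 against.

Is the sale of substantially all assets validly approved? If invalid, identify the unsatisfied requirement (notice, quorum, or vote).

Notice: 26 days given; 21 required. Satisfied.
Quorum: 15% of 2,911 = 436.65, rounded up to 437; 438 present. Satisfied.
Vote: requires three-fourths of those present (438); 3/4 of 438 = 328.50, rounded up to 329, so 329 needed; 329 in favor. Satisfied.

Valid — all requirements satisfied.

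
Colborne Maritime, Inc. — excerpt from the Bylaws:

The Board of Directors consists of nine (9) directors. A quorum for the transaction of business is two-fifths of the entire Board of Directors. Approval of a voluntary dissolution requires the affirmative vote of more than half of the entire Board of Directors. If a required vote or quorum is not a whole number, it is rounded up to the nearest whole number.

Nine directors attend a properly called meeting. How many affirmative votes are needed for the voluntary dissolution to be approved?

5

The voluntary dissolution requires a majority of the entire Board of Directors (9).
A majority of 9 is 5.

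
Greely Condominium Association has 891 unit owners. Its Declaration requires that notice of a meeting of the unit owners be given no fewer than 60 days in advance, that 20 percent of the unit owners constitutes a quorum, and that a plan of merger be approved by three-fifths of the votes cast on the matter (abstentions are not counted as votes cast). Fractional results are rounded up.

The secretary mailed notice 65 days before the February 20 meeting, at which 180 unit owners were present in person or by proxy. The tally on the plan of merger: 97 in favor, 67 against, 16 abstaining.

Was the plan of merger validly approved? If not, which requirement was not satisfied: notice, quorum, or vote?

Notice: 65 days given; 60 required. Satisfied.
Quorum: 20% of 891 = 178.20, rounded up to 179; 180 present. Satisfied.
Vote: requires three-fifths of the votes cast (180 − 16 abstaining = 164); 3/5 of 164 = 98.40, rounded up to 99, so 99 needed; 97 in favor. Not satisfied.

Invalid — vote requirement not satisfied.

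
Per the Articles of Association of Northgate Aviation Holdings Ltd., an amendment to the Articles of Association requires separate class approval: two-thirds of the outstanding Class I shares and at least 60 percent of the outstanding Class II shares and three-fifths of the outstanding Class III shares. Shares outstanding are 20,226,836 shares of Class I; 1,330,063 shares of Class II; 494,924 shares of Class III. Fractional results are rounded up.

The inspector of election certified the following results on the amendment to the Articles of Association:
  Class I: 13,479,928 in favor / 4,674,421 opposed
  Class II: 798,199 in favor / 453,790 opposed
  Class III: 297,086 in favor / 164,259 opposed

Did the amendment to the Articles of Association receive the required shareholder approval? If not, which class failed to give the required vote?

Not approved — the Class I shares did not give the required vote.

Class I: 2/3 of 20226836 = 13484557.33, rounded up to 13484558; 13,484,558 required, 13,479,928 in favor — not approved.
Class II: 3/5 of 1330063 = 798037.80, rounded up to 798038; 798,038 required, 798,199 in favor — approved.
Class III: 3/5 of 494924 = 296954.40, rounded up to 296955; 296,955 required, 297,086 in favor — approved.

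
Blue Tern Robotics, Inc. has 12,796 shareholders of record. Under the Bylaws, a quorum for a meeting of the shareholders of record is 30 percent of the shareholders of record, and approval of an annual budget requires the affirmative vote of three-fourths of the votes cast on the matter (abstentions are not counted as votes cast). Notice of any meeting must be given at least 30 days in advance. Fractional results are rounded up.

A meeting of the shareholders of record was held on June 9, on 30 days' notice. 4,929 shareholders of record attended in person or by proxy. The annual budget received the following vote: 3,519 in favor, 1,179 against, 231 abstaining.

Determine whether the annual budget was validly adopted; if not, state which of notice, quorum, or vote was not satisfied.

Invalid — vote requirement not satisfied.

Notice: 30 days given; 30 required. Satisfied.
Quorum: 30% of 12,796 = 3,838.80, rounded up to 3,839; 4,929 present. Satisfied.
Vote: requires three-fourths of the votes cast (4,929 − 231 abstaining = 4,698); 3/4 of 4698 = 3523.50, rounded up to 3524, so 3,524 needed; 3,519 in favor. Not satisfied.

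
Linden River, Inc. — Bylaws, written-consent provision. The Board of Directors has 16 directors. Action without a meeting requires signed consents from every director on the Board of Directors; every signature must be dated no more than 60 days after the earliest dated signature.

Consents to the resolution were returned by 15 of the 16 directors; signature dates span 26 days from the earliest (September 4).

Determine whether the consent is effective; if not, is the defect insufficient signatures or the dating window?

Not effective — insufficient signatures.

Signatures required: the unanimous vote of 16 — unanimous means all 16, so 16 needed; 15 signed. Insufficient.
Dating window: the latest signature is 26 days after the earliest; the limit is 60 days. Within the window.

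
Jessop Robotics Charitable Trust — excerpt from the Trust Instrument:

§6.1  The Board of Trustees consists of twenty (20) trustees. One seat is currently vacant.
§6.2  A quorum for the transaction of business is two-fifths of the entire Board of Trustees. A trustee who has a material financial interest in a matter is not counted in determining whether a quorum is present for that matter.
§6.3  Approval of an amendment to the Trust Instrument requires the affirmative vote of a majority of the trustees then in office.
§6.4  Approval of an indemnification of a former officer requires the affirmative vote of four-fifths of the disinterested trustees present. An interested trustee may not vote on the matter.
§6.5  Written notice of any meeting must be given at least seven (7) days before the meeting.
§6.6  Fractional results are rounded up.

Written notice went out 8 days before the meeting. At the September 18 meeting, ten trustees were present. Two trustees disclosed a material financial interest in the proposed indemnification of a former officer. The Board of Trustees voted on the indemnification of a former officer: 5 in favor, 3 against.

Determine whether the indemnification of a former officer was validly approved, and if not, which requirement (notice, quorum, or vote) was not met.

Invalid — vote requirement not satisfied.

Notice: 8 days given; 7 required (8 ≥ 7). Satisfied.
Quorum: 10 present, but the 2 interested trustees do not count, leaving 8. Quorum is 8. Satisfied.
Vote: the indemnification of a former officer requires four-fifths of the disinterested trustees present (10 − 2 = 8). 4/5 of 8 = 6.40, rounded up to 7, so 7 affirmative votes are needed; 5 voted in favor. Not satisfied.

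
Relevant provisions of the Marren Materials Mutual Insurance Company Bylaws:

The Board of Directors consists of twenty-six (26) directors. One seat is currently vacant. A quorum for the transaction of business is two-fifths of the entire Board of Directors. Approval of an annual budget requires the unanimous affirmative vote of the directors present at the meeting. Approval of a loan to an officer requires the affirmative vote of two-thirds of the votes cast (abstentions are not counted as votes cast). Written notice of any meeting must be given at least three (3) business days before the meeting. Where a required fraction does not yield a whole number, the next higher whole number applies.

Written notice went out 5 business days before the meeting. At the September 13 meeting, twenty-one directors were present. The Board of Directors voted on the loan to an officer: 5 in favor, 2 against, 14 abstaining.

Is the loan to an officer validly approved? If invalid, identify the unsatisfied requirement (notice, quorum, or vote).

Notice: 5 business days given; 3 required (5 ≥ 3). Satisfied.
Quorum: 21 present; quorum is 11. Satisfied.
Vote: the loan to an officer requires two-thirds of the votes cast (21 present − 14 abstaining = 7). 2/3 of 7 = 4.67, rounded up to 5, so 5 affirmative votes are needed; 5 voted in favor. Satisfied.

Valid — all requirements satisfied.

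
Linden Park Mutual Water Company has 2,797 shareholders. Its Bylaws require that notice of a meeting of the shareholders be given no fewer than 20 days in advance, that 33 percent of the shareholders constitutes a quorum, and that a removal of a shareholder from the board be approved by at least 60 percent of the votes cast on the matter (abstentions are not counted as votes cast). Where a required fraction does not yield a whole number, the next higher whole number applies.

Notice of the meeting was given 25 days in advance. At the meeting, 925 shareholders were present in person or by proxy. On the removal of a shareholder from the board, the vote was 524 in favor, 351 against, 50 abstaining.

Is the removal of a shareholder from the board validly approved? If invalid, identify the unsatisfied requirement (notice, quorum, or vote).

Invalid — vote requirement not satisfied.

Notice: 25 days given; 20 required. Satisfied.
Quorum: 33% of 2,797 = 923.01, rounded up to 924; 925 present. Satisfied.
Vote: requires three-fifths of the votes cast (925 − 50 abstaining = 875); 3/5 of 875 = 525, so 525 needed; 524 in favor. Not satisfied.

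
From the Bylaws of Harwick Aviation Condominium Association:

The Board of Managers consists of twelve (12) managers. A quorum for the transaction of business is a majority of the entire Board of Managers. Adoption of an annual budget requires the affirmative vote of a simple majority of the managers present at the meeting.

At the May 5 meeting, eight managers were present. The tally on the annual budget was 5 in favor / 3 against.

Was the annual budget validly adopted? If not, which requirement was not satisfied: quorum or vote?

Quorum: 8 present; quorum is 7. Satisfied.
Vote: the annual budget requires a majority of the managers present (8). A majority of 8 is 5, so 5 affirmative votes are needed; 5 voted in favor. Satisfied.

Valid — all requirements satisfied.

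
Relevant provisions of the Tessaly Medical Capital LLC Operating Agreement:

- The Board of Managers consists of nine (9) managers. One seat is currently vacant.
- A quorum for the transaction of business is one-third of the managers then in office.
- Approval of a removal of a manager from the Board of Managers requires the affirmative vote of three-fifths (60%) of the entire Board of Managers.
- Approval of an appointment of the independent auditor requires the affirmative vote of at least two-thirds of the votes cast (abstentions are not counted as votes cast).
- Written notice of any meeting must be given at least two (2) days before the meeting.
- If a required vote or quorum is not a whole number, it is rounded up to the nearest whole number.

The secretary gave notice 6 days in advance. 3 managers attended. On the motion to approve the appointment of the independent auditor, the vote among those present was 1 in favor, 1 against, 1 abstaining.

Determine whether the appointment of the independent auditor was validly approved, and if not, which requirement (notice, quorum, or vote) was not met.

Notice: 6 days given; 2 required (6 ≥ 2). Satisfied.
Quorum: 3 present; quorum is 3. Satisfied.
Vote: the appointment of the independent auditor requires two-thirds of the votes cast (3 present − 1 abstaining = 2). 2/3 of 2 = 1.33, rounded up to 2, so 2 affirmative votes are needed; 1 voted in favor. Not satisfied.

Invalid — vote requirement not satisfied.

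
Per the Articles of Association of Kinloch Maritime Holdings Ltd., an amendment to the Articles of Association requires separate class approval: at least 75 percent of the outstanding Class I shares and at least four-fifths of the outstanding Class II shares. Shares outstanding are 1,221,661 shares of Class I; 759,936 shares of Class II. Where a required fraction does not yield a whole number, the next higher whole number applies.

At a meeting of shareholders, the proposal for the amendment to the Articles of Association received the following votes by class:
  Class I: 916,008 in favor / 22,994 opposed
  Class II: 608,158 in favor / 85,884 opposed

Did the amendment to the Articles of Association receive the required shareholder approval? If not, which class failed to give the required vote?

Not approved — the Class I shares did not give the required vote.

Class I: 3/4 of 1221661 = 916245.75, rounded up to 916246; 916,246 required, 916,008 in favor — not approved.
Class II: 4/5 of 759936 = 607948.80, rounded up to 607949; 607,949 required, 608,158 in favor — approved.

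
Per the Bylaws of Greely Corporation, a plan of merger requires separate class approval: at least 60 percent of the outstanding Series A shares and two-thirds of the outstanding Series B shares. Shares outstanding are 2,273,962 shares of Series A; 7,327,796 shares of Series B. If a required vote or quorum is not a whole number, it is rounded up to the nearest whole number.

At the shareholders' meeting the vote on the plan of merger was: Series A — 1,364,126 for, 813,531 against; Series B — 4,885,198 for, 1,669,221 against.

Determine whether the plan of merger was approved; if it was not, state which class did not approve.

Not approved — the Series A shares did not give the required vote.

Series A: 3/5 of 2273962 = 1364377.20, rounded up to 1364378; 1,364,378 required, 1,364,126 in favor — not approved.
Series B: 2/3 of 7327796 = 4885197.33, rounded up to 4885198; 4,885,198 required, 4,885,198 in favor — approved.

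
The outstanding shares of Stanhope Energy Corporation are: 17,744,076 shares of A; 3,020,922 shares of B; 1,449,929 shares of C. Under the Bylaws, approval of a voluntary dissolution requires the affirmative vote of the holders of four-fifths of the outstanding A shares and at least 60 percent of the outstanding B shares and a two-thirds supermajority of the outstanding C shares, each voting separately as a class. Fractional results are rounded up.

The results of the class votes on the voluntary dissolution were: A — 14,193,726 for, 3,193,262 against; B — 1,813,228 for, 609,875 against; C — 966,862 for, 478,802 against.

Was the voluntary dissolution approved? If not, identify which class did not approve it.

A: 4/5 of 17744076 = 14195260.80, rounded up to 14195261; 14,195,261 required, 14,193,726 in favor — not approved.
B: 3/5 of 3020922 = 1812553.20, rounded up to 1812554; 1,812,554 required, 1,813,228 in favor — approved.
C: 2/3 of 1449929 = 966619.33, rounded up to 966620; 966,620 required, 966,862 in favor — approved.

Not approved — the A shares did not give the required vote.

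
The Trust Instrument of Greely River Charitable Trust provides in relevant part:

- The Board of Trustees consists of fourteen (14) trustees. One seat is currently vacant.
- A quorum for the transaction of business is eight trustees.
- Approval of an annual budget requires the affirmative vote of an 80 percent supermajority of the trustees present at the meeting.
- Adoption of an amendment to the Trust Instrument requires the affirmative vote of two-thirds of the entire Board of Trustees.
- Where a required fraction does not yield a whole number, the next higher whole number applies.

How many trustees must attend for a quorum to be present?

8

The quorum is fixed at 8.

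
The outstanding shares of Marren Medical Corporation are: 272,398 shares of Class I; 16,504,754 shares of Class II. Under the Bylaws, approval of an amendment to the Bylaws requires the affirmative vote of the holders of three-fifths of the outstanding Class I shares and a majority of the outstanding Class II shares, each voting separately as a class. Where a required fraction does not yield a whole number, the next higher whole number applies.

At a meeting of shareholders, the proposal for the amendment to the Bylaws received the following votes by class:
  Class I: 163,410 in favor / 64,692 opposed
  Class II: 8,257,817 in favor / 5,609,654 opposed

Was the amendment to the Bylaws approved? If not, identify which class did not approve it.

Class I: 3/5 of 272398 = 163438.80, rounded up to 163439; 163,439 required, 163,410 in favor — not approved.
Class II: a majority of 16504754 is 8252378; 8,252,378 required, 8,257,817 in favor — approved.

Not approved — the Class I shares did not give the required vote.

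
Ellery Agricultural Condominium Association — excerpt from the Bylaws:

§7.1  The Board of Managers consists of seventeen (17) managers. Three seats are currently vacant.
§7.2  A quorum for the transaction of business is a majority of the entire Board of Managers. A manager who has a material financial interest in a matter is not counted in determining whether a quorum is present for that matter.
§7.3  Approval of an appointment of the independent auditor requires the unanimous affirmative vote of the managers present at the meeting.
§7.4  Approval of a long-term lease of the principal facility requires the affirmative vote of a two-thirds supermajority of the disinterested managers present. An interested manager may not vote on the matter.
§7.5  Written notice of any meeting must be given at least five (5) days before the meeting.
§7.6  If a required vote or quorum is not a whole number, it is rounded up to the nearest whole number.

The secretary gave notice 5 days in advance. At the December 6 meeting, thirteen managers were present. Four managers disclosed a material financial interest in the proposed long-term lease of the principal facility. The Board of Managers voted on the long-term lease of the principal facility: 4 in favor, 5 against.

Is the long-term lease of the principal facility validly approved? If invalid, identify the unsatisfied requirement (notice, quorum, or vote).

Notice: 5 days given; 5 required (5 ≥ 5). Satisfied.
Quorum: 13 present, but the 4 interested managers do not count, leaving 9. Quorum is 9. Satisfied.
Vote: the long-term lease of the principal facility requires two-thirds of the disinterested managers present (13 − 4 = 9). 2/3 of 9 = 6, so 6 affirmative votes are needed; 4 voted in favor. Not satisfied.

Invalid — vote requirement not satisfied.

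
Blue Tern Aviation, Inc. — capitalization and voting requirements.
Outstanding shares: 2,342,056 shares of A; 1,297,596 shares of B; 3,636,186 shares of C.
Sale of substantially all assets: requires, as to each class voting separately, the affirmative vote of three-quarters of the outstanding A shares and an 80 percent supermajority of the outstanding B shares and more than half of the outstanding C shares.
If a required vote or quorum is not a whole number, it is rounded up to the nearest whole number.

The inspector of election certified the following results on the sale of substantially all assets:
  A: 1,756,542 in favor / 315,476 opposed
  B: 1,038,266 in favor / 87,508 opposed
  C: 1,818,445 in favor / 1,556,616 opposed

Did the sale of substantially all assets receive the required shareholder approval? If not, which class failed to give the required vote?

A: 3/4 of 2342056 = 1756542; 1,756,542 required, 1,756,542 in favor — approved.
B: 4/5 of 1297596 = 1038076.80, rounded up to 1038077; 1,038,077 required, 1,038,266 in favor — approved.
C: a majority of 3636186 is 1818094; 1,818,094 required, 1,818,445 in favor — approved.

Approved — every class gave the required vote.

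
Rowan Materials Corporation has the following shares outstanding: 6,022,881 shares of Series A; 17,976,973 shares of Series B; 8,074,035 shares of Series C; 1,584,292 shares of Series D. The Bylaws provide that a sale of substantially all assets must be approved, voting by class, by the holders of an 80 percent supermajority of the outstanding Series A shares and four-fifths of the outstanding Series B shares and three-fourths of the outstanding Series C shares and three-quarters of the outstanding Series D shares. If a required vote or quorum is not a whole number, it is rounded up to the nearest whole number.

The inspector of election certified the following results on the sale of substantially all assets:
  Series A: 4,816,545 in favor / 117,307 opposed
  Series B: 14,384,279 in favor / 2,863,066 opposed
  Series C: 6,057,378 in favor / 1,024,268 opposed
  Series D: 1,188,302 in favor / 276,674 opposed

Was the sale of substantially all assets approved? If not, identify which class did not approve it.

Series A: 4/5 of 6022881 = 4818304.80, rounded up to 4818305; 4,818,305 required, 4,816,545 in favor — not approved.
Series B: 4/5 of 17976973 = 14381578.40, rounded up to 14381579; 14,381,579 required, 14,384,279 in favor — approved.
Series C: 3/4 of 8074035 = 6055526.25, rounded up to 6055527; 6,055,527 required, 6,057,378 in favor — approved.
Series D: 3/4 of 1584292 = 1188219; 1,188,219 required, 1,188,302 in favor — approved.

Not approved — the Series A shares did not give the required vote.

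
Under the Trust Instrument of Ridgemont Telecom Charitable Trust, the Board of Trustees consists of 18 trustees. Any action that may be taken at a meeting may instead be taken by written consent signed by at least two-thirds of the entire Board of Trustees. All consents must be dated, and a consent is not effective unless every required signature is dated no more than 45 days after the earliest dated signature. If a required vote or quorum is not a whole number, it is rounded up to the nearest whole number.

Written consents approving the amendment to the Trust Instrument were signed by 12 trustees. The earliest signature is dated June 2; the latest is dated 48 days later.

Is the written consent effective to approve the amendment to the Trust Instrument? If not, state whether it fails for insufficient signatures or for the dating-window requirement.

Signatures required: at least two-thirds of 18 — 2/3 of 18 = 12, so 12 needed; 12 signed. Sufficient.
Dating window: the latest signature is 48 days after the earliest; the limit is 45 days. Outside the window.

Not effective — dating-window requirement not satisfied.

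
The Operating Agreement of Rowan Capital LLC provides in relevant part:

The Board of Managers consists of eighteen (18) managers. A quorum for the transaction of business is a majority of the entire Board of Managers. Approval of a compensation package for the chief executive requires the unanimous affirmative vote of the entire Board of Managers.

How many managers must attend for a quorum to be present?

10

A majority of 18 is 10.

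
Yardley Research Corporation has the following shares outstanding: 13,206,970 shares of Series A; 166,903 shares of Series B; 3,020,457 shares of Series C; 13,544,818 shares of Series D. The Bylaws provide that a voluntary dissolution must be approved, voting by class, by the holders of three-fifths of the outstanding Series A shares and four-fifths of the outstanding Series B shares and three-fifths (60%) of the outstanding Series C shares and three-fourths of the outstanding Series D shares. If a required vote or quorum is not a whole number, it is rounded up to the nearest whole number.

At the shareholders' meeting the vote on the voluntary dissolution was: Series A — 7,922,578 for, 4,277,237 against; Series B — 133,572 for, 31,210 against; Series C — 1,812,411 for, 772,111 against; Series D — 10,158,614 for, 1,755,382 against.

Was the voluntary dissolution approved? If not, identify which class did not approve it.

Series A: 3/5 of 13206970 = 7924182; 7,924,182 required, 7,922,578 in favor — not approved.
Series B: 4/5 of 166903 = 133522.40, rounded up to 133523; 133,523 required, 133,572 in favor — approved.
Series C: 3/5 of 3020457 = 1812274.20, rounded up to 1812275; 1,812,275 required, 1,812,411 in favor — approved.
Series D: 3/4 of 13544818 = 10158613.50, rounded up to 10158614; 10,158,614 required, 10,158,614 in favor — approved.

Not approved — the Series A shares did not give the required vote.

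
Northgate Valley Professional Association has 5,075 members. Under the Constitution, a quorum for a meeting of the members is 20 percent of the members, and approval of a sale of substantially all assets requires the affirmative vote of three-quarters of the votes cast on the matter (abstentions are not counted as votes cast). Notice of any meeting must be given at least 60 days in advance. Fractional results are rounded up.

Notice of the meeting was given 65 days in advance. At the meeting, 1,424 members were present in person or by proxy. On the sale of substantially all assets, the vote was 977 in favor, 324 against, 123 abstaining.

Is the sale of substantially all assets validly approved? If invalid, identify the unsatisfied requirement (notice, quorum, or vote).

Notice: 65 days given; 60 required. Satisfied.
Quorum: 20% of 5,075 = 1,015; 1,424 present. Satisfied.
Vote: requires three-fourths of the votes cast (1,424 − 123 abstaining = 1,301); 3/4 of 1301 = 975.75, rounded up to 976, so 976 needed; 977 in favor. Satisfied.

Valid — all requirements satisfied.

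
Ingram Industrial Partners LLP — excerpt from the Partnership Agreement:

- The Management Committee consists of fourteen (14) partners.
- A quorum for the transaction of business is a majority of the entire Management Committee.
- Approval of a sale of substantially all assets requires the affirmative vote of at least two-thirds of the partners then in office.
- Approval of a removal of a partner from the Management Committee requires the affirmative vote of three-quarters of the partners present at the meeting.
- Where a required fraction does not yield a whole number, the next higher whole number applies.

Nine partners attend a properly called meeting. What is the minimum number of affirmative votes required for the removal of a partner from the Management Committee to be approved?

7

The removal of a partner from the Management Committee requires three-fourths of the partners present (9).
3/4 of 9 = 6.75, rounded up to 7.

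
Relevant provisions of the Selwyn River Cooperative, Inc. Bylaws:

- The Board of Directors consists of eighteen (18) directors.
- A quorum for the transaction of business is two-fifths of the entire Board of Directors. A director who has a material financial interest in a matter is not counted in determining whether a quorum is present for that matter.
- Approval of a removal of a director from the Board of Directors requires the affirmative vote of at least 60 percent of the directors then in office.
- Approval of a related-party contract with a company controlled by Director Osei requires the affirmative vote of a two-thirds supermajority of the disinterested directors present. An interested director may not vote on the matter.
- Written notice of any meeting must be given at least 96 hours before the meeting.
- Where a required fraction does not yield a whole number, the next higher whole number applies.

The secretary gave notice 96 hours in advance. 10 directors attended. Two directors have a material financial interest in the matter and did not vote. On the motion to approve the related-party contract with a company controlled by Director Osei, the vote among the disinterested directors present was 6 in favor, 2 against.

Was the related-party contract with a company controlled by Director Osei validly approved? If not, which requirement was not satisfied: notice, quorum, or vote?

Valid — all requirements satisfied.

Notice: 96 hours given; 96 required (96 ≥ 96). Satisfied.
Quorum: 10 present, but the 2 interested directors do not count, leaving 8. Quorum is 8. Satisfied.
Vote: the related-party contract with a company controlled by Director Osei requires two-thirds of the disinterested directors present (10 − 2 = 8). 2/3 of 8 = 5.33, rounded up to 6, so 6 affirmative votes are needed; 6 voted in favor. Satisfied.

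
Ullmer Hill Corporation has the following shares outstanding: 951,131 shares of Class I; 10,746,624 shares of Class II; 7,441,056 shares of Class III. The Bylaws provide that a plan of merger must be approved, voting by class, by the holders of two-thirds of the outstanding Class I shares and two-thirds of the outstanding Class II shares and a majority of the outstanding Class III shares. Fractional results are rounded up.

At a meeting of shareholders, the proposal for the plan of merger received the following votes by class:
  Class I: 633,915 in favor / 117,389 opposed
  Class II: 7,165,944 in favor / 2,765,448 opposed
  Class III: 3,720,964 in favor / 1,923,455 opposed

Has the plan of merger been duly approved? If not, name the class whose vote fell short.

Class I: 2/3 of 951131 = 634087.33, rounded up to 634088; 634,088 required, 633,915 in favor — not approved.
Class II: 2/3 of 10746624 = 7164416; 7,164,416 required, 7,165,944 in favor — approved.
Class III: a majority of 7441056 is 3720529; 3,720,529 required, 3,720,964 in favor — approved.

Not approved — the Class I shares did not give the required vote.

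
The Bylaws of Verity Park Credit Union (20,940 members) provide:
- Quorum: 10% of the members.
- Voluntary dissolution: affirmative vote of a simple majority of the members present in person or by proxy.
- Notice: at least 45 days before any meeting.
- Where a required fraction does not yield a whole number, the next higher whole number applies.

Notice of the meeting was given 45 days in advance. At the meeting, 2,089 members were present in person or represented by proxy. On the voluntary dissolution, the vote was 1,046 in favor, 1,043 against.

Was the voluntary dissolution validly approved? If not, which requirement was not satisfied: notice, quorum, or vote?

Invalid — quorum requirement not satisfied.

Notice: 45 days given; 45 required. Satisfied.
Quorum: 10% of 20,940 = 2,094; 2,089 present. Not satisfied.
Vote: requires a majority of those present (2,089); a majority of 2089 is 1045, so 1,045 needed; 1,046 in favor. Satisfied.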